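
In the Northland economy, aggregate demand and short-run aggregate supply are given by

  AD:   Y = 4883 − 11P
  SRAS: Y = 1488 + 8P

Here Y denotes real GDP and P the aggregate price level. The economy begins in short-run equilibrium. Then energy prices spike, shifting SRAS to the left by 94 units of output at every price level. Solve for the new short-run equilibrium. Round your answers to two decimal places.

P = 183.63, Y = 2863.05

This is a negative supply shock: SRAS shifts left.
New SRAS: Y = 1394 + 8P.
Set AD = SRAS: 4883 − 11P = 1394 + 8P, so 3489 = 19P and P = 183.63.
Substituting into AD, Y = 2863.05.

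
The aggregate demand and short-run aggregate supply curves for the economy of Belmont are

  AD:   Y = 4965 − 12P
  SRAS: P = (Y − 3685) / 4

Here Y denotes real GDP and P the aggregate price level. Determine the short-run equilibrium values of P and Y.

Rearrange SRAS to Y = 3685 + 4P.
Set AD = SRAS: 4965 − 12P = 3685 + 4P, so 1280 = 16P and P = 80.
Then Y = 4965 − 12·80 = 4005.

P = 80, Y = 4005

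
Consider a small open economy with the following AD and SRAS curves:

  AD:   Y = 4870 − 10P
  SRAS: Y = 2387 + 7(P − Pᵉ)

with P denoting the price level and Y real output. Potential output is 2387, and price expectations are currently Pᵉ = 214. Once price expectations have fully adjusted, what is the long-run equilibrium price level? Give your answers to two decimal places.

Long-run P = 248.30

Short run: with Pᵉ = 214, SRAS is Y = 889 + 7P. Setting AD = SRAS gives 3981 = 17P, so P = 234.18 and Y = 4870 − 10P = 2528.24.
Output 2528.24 is above potential 2387, so over time expected prices rise and SRAS shifts left until Y returns to 2387.
Long run: Y = 2387 on the AD curve gives 2387 = 4870 − 10P, so P = 248.30.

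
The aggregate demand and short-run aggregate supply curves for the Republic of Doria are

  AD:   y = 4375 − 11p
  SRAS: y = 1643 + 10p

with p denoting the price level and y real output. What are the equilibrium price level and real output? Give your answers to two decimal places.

Set AD = SRAS: 4375 − 11p = 1643 + 10p, so 2732 = 21p and p = 130.10.
Substituting into AD, y = 4375 − 11p = 2943.95.

p = 130.10, y = 2943.95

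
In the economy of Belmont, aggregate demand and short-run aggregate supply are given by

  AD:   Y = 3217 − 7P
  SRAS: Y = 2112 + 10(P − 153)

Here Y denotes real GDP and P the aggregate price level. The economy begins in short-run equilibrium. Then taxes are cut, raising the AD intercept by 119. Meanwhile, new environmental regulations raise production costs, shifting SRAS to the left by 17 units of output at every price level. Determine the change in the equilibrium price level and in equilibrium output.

After both shocks: AD is Y = 3336 − 7P and SRAS is Y = 565 + 10P.
Setting them equal: 2771 = 17P, so P = 163.
Y = 3336 − 7·163 = 2195.
Initially P = 155, Y = 2132, so ΔP = +8 and ΔY = +63.

ΔP = +8, ΔY = +63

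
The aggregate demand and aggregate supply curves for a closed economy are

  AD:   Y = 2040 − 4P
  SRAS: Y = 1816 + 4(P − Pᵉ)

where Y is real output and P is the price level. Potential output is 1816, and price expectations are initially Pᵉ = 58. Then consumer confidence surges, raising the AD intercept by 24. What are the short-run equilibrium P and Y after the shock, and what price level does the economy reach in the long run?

AD shifts right: new AD is Y = 2064 − 4P. With Pᵉ = 58, SRAS is Y = 1584 + 4P.
Short run: 2064 − 4P = 1584 + 4P gives 480 = 8P, so P = 60 and Y = 2064 − 4·60 = 1824.
Y = 1824 is above potential 1816; expectations adjust and SRAS shifts left until Y = 1816.
Long run: on the new AD curve, 1816 = 2064 − 4P gives P = 62.

Short run: P = 60, Y = 1824. Long run: P = 62.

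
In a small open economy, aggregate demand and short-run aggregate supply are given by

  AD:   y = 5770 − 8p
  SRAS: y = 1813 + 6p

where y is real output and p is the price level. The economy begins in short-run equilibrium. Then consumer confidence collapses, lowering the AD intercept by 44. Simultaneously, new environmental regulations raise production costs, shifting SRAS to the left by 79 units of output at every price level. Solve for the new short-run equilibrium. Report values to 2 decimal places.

After both shocks: AD is y = 5726 − 8p and SRAS is y = 1734 + 6p.
Setting them equal: 3992 = 14p, so p = 285.14.
Substituting into AD, y = 3444.86.

p = 285.14, y = 3444.86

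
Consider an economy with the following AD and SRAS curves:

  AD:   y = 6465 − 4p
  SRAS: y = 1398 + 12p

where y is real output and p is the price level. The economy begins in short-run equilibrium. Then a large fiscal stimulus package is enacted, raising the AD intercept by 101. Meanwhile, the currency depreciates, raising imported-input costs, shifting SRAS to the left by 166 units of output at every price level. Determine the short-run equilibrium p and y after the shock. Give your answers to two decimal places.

p = 333.38, y = 5232.50

After both shocks: AD is y = 6566 − 4p and SRAS is y = 1232 + 12p.
Setting them equal: 5334 = 16p, so p = 333.38.
Substituting into AD, y = 5232.50.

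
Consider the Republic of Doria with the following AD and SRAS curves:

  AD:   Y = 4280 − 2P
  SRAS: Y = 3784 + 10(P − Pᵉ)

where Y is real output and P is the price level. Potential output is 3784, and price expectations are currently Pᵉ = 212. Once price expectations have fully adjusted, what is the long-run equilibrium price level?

Long-run P = 248

Short run: with Pᵉ = 212, SRAS is Y = 1664 + 10P. Setting AD = SRAS gives 2616 = 12P, so P = 218 and Y = 4280 − 2·218 = 3844.
Output 3844 is above potential 3784, so over time expected prices rise and SRAS shifts left until Y returns to 3784.
Long run: Y = 3784 on the AD curve gives 3784 = 4280 − 2P, so P = 248.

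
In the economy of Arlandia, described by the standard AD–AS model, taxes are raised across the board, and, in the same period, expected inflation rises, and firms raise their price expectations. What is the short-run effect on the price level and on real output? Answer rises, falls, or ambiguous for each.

The first event is a negative demand shock: AD shifts left, which by itself pushes P down and Y down.
The second is an adverse supply shock: SRAS shifts left, which by itself pushes P up and Y down.
The two shocks push P in opposite directions, so the effect on P is ambiguous. Both shocks push Y down, so Y falls.

Price level: ambiguous; output: falls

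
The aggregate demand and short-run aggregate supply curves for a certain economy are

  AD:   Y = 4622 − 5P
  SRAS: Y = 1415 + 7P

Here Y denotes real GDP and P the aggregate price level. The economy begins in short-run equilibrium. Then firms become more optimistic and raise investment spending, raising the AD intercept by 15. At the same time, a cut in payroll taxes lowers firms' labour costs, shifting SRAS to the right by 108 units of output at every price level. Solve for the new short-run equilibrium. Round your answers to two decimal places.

After both shocks: AD is Y = 4637 − 5P and SRAS is Y = 1523 + 7P.
Setting them equal: 3114 = 12P, so P = 259.50.
Substituting into AD, Y = 3339.50.

P = 259.50, Y = 3339.50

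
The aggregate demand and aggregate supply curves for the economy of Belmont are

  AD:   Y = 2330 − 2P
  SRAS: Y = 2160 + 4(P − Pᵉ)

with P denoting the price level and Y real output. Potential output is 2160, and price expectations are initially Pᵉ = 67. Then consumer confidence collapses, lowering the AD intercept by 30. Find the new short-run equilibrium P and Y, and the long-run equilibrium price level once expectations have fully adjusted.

Short run: P = 68, Y = 2164. Long run: P = 70.

AD shifts left: new AD is Y = 2300 − 2P. With Pᵉ = 67, SRAS is Y = 1892 + 4P.
Short run: 2300 − 2P = 1892 + 4P gives 408 = 6P, so P = 68 and Y = 2300 − 2·68 = 2164.
Y = 2164 is above potential 2160; expectations adjust and SRAS shifts left until Y = 2160.
Long run: on the new AD curve, 2160 = 2300 − 2P gives P = 70.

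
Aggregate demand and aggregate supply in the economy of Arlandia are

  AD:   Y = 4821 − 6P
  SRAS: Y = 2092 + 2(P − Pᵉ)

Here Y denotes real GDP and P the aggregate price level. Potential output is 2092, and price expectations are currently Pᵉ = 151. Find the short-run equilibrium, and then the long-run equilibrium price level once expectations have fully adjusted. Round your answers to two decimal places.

Short run: with Pᵉ = 151, SRAS is Y = 1790 + 2P. Setting AD = SRAS gives 3031 = 8P, so P = 378.88 and Y = 4821 − 6P = 2547.75.
Output 2547.75 is above potential 2092, so over time expected prices rise and SRAS shifts left until Y returns to 2092.
Long run: Y = 2092 on the AD curve gives 2092 = 4821 − 6P, so P = 454.83.

Short run: P = 378.88, Y = 2547.75. Long run: P = 454.83.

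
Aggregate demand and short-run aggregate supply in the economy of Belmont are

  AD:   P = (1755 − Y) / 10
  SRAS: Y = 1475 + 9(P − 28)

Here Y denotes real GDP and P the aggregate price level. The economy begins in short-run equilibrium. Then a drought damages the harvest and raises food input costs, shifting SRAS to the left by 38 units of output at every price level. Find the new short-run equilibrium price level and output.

P = 30, Y = 1455

This is a negative supply shock: SRAS shifts left.
New SRAS: Y = 1185 + 9P.
Set AD = SRAS: 1755 − 10P = 1185 + 9P, so 570 = 19P and P = 30.
Y = 1755 − 10·30 = 1455.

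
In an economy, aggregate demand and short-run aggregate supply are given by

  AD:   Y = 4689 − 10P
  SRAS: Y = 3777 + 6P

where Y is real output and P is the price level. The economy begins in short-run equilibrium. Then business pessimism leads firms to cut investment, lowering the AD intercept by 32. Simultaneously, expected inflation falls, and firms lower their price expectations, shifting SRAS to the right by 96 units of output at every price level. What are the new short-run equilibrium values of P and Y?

After both shocks: AD is Y = 4657 − 10P and SRAS is Y = 3873 + 6P.
Setting them equal: 784 = 16P, so P = 49.
Y = 4657 − 10·49 = 4167.

P = 49, Y = 4167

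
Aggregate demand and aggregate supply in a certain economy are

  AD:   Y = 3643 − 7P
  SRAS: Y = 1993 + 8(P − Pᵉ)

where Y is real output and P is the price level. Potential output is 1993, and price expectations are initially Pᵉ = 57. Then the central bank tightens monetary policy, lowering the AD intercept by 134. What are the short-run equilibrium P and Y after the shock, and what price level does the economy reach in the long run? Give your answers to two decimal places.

AD shifts left: new AD is Y = 3509 − 7P. With Pᵉ = 57, SRAS is Y = 1537 + 8P.
Short run: 3509 − 7P = 1537 + 8P gives 1972 = 15P, so P = 131.47 and Y = 3509 − 7P = 2588.73.
Y = 2588.73 is above potential 1993; expectations adjust and SRAS shifts left until Y = 1993.
Long run: on the new AD curve, 1993 = 3509 − 7P gives P = 216.57.

Short run: P = 131.47, Y = 2588.73. Long run: P = 216.57.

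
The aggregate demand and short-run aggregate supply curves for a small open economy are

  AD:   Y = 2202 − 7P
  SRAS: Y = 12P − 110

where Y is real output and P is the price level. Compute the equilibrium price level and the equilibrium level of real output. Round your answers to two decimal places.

Set AD = SRAS: 2202 − 7P = 12P − 110, so 2312 = 19P and P = 121.68.
Substituting into AD, Y = 2202 − 7P = 1350.21.

P = 121.68, Y = 1350.21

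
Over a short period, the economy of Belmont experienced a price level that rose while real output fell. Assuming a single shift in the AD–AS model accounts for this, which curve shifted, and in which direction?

SRAS shifted left

P rose and Y fell. An AD shift moves P and Y in the same direction; an SRAS shift moves them in opposite directions.
Here P and Y moved in opposite directions, so the SRAS curve shifted.
Since Y fell, SRAS shifted left.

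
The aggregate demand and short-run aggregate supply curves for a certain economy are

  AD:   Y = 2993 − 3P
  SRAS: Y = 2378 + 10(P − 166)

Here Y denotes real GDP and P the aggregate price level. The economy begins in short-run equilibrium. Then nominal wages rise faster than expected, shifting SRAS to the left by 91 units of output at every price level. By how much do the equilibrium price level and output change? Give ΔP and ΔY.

This is a negative supply shock: SRAS shifts left.
New SRAS: Y = 627 + 10P.
Set AD = SRAS: 2993 − 3P = 627 + 10P, so 2366 = 13P and P = 182.
Y = 2993 − 3·182 = 2447.
Initially P = 175, Y = 2468, so ΔP = +7 and ΔY = -21.

ΔP = +7, ΔY = -21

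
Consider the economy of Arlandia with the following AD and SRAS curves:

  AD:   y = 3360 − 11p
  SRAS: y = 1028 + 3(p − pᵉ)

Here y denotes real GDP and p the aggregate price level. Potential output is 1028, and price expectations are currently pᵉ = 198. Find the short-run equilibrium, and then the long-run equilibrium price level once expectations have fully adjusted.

Short run: with pᵉ = 198, SRAS is y = 434 + 3p. Setting AD = SRAS gives 2926 = 14p, so p = 209 and y = 3360 − 11·209 = 1061.
Output 1061 is above potential 1028, so over time expected prices rise and SRAS shifts left until y returns to 1028.
Long run: y = 1028 on the AD curve gives 1028 = 3360 − 11p, so p = 212.

Short run: p = 209, y = 1061. Long run: p = 212.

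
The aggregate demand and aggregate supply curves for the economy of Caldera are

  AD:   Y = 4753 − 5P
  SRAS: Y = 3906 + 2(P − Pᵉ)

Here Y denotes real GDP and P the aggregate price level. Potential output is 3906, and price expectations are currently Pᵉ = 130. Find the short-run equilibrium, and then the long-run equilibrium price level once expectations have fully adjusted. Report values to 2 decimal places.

Short run: P = 158.14, Y = 3962.29. Long run: P = 169.40.

Short run: with Pᵉ = 130, SRAS is Y = 3646 + 2P. Setting AD = SRAS gives 1107 = 7P, so P = 158.14 and Y = 4753 − 5P = 3962.29.
Output 3962.29 is above potential 3906, so over time expected prices rise and SRAS shifts left until Y returns to 3906.
Long run: Y = 3906 on the AD curve gives 3906 = 4753 − 5P, so P = 169.40.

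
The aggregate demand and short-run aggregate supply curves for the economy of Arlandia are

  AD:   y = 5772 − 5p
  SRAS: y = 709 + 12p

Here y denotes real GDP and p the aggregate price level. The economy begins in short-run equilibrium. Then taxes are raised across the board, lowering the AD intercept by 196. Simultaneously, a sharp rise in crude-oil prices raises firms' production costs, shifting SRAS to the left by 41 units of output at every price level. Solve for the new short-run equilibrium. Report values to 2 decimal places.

After both shocks: AD is y = 5576 − 5p and SRAS is y = 668 + 12p.
Setting them equal: 4908 = 17p, so p = 288.71.
Substituting into AD, y = 4132.47.

p = 288.71, y = 4132.47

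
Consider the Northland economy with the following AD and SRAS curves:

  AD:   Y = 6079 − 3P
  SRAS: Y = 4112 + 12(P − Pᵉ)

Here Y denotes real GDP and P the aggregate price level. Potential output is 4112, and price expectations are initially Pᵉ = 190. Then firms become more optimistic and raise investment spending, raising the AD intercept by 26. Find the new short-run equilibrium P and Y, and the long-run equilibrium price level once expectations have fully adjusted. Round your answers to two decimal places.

Short run: P = 284.87, Y = 5250.40. Long run: P = 664.33.

AD shifts right: new AD is Y = 6105 − 3P. With Pᵉ = 190, SRAS is Y = 1832 + 12P.
Short run: 6105 − 3P = 1832 + 12P gives 4273 = 15P, so P = 284.87 and Y = 6105 − 3P = 5250.40.
Y = 5250.40 is above potential 4112; expectations adjust and SRAS shifts left until Y = 4112.
Long run: on the new AD curve, 4112 = 6105 − 3P gives P = 664.33.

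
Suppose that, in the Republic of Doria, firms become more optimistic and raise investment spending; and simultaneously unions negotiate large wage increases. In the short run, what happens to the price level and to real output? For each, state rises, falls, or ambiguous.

Price level: rises; output: ambiguous

The first event is a positive demand shock: AD shifts right, which by itself pushes P up and Y up.
The second is an adverse supply shock: SRAS shifts left, which by itself pushes P up and Y down.
Both shocks push P up, so P rises. The two shocks push Y in opposite directions, so the effect on Y is ambiguous.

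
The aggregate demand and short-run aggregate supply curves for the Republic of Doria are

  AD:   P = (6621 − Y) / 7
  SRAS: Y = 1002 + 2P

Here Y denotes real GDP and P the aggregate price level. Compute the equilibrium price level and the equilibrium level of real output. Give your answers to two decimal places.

P = 624.33, Y = 2250.67

Rearrange AD to Y = 6621 − 7P.
Set AD = SRAS: 6621 − 7P = 1002 + 2P, so 5619 = 9P and P = 624.33.
Substituting into AD, Y = 6621 − 7P = 2250.67.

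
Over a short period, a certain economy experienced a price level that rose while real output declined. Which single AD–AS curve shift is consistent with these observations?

SRAS shifted left

P rose and Y fell. An AD shift moves P and Y in the same direction; an SRAS shift moves them in opposite directions.
Here P and Y moved in opposite directions, so the SRAS curve shifted.
Since Y fell, SRAS shifted left.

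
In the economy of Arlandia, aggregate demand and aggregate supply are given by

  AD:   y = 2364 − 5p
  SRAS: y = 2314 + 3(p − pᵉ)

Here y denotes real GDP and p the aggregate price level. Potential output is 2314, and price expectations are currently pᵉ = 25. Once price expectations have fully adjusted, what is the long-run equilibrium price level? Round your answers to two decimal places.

Long-run p = 10.00

Short run: with pᵉ = 25, SRAS is y = 2239 + 3p. Setting AD = SRAS gives 125 = 8p, so p = 15.63 and y = 2364 − 5p = 2285.88.
Output 2285.88 is below potential 2314, so over time expected prices fall and SRAS shifts right until y returns to 2314.
Long run: y = 2314 on the AD curve gives 2314 = 2364 − 5p, so p = 10.00.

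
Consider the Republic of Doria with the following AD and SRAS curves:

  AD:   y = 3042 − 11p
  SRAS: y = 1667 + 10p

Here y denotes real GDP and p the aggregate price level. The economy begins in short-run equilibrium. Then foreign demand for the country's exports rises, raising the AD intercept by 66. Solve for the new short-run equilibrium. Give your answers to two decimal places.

This is a positive demand shock: AD shifts right.
New AD: y = 3108 − 11p.
Set AD = SRAS: 3108 − 11p = 1667 + 10p, so 1441 = 21p and p = 68.62.
Substituting into AD, y = 2353.19.

p = 68.62, y = 2353.19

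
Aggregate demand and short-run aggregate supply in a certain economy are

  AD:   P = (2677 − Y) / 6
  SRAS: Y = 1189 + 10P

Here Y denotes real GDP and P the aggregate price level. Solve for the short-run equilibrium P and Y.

Rearrange AD to Y = 2677 − 6P.
Set AD = SRAS: 2677 − 6P = 1189 + 10P, so 1488 = 16P and P = 93.
Then Y = 2677 − 6·93 = 2119.

P = 93, Y = 2119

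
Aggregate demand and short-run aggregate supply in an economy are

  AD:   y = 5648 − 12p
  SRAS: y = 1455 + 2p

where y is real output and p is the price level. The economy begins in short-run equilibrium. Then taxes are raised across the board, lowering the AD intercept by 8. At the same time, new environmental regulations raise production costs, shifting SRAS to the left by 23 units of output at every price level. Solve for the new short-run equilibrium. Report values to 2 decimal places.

After both shocks: AD is y = 5640 − 12p and SRAS is y = 1432 + 2p.
Setting them equal: 4208 = 14p, so p = 300.57.
Substituting into AD, y = 2033.14.

p = 300.57, y = 2033.14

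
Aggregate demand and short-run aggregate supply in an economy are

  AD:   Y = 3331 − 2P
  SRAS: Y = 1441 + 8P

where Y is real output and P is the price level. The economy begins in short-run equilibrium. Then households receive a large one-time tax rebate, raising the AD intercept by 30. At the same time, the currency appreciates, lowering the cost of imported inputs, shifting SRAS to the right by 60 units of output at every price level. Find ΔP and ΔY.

ΔP = -3, ΔY = +36

After both shocks: AD is Y = 3361 − 2P and SRAS is Y = 1501 + 8P.
Setting them equal: 1860 = 10P, so P = 186.
Y = 3361 − 2·186 = 2989.
Initially P = 189, Y = 2953, so ΔP = -3 and ΔY = +36.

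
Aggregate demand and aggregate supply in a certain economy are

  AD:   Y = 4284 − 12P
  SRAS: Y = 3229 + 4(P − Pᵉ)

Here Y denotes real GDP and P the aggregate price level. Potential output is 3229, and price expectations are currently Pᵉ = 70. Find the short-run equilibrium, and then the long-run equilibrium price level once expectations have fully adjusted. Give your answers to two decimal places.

Short run: with Pᵉ = 70, SRAS is Y = 2949 + 4P. Setting AD = SRAS gives 1335 = 16P, so P = 83.44 and Y = 4284 − 12P = 3282.75.
Output 3282.75 is above potential 3229, so over time expected prices rise and SRAS shifts left until Y returns to 3229.
Long run: Y = 3229 on the AD curve gives 3229 = 4284 − 12P, so P = 87.92.

Short run: P = 83.44, Y = 3282.75. Long run: P = 87.92.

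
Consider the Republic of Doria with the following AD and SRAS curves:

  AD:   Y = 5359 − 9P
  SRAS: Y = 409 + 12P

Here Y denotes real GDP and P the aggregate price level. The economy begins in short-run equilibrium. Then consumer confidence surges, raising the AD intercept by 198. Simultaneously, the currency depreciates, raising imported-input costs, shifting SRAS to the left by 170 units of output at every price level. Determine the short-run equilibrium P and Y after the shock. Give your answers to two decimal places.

After both shocks: AD is Y = 5557 − 9P and SRAS is Y = 239 + 12P.
Setting them equal: 5318 = 21P, so P = 253.24.
Substituting into AD, Y = 3277.86.

P = 253.24, Y = 3277.86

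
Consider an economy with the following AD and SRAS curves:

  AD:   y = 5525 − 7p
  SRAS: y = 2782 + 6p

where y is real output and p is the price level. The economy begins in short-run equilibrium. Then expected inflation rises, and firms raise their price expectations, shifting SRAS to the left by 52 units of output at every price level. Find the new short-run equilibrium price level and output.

p = 215, y = 4020

This is a negative supply shock: SRAS shifts left.
New SRAS: y = 2730 + 6p.
Set AD = SRAS: 5525 − 7p = 2730 + 6p, so 2795 = 13p and p = 215.
y = 5525 − 7·215 = 4020.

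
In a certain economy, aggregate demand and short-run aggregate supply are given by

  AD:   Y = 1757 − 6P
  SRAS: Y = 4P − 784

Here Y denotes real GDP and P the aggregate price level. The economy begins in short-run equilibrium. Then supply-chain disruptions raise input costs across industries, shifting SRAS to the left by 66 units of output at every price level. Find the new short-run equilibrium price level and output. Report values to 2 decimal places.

This is a negative supply shock: SRAS shifts left.
New SRAS: Y = 4P − 850.
Set AD = SRAS: 1757 − 6P = 4P − 850, so 2607 = 10P and P = 260.70.
Substituting into AD, Y = 192.80.

P = 260.70, Y = 192.80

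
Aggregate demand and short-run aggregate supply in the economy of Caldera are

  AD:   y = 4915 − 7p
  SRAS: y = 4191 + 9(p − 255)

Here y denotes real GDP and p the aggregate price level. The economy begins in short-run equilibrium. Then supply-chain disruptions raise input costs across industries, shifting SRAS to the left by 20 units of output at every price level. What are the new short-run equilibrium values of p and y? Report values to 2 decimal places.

p = 189.94, y = 3585.44

This is a negative supply shock: SRAS shifts left.
New SRAS: y = 1876 + 9p.
Set AD = SRAS: 4915 − 7p = 1876 + 9p, so 3039 = 16p and p = 189.94.
Substituting into AD, y = 3585.44.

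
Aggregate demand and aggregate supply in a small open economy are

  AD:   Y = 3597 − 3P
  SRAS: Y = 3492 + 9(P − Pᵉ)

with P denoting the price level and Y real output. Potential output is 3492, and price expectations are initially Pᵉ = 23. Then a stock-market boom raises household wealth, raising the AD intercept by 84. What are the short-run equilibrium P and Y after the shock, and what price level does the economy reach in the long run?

AD shifts right: new AD is Y = 3681 − 3P. With Pᵉ = 23, SRAS is Y = 3285 + 9P.
Short run: 3681 − 3P = 3285 + 9P gives 396 = 12P, so P = 33 and Y = 3681 − 3·33 = 3582.
Y = 3582 is above potential 3492; expectations adjust and SRAS shifts left until Y = 3492.
Long run: on the new AD curve, 3492 = 3681 − 3P gives P = 63.

Short run: P = 33, Y = 3582. Long run: P = 63.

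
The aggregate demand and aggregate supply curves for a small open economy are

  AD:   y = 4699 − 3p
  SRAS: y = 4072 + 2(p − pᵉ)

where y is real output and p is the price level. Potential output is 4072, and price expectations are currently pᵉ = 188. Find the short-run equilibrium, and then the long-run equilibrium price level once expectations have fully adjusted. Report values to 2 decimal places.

Short run: with pᵉ = 188, SRAS is y = 3696 + 2p. Setting AD = SRAS gives 1003 = 5p, so p = 200.60 and y = 4699 − 3p = 4097.20.
Output 4097.20 is above potential 4072, so over time expected prices rise and SRAS shifts left until y returns to 4072.
Long run: y = 4072 on the AD curve gives 4072 = 4699 − 3p, so p = 209.00.

Short run: p = 200.60, y = 4097.20. Long run: p = 209.00.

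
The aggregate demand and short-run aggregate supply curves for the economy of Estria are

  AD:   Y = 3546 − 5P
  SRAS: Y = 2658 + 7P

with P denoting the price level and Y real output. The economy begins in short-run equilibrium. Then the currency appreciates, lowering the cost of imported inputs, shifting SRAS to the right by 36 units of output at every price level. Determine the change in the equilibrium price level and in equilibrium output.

This is a positive supply shock: SRAS shifts right.
New SRAS: Y = 2694 + 7P.
Set AD = SRAS: 3546 − 5P = 2694 + 7P, so 852 = 12P and P = 71.
Y = 3546 − 5·71 = 3191.
Initially P = 74, Y = 3176, so ΔP = -3 and ΔY = +15.

ΔP = -3, ΔY = +15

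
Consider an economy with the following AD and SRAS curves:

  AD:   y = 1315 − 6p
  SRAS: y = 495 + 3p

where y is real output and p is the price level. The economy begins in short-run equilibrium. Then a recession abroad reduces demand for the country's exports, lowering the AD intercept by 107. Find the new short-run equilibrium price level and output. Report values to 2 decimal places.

p = 79.22, y = 732.67

This is a negative demand shock: AD shifts left.
New AD: y = 1208 − 6p.
Set AD = SRAS: 1208 − 6p = 495 + 3p, so 713 = 9p and p = 79.22.
Substituting into AD, y = 732.67.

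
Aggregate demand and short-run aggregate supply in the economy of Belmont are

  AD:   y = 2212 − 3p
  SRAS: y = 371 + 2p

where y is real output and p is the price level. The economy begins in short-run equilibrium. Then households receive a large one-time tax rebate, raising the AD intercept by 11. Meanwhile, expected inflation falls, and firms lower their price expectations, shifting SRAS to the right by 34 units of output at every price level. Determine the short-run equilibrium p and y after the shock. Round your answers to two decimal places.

p = 363.60, y = 1132.20

After both shocks: AD is y = 2223 − 3p and SRAS is y = 405 + 2p.
Setting them equal: 1818 = 5p, so p = 363.60.
Substituting into AD, y = 1132.20.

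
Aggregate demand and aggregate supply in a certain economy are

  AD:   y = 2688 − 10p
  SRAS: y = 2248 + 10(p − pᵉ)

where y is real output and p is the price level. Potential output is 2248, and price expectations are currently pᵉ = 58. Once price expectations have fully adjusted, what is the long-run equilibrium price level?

Short run: with pᵉ = 58, SRAS is y = 1668 + 10p. Setting AD = SRAS gives 1020 = 20p, so p = 51 and y = 2688 − 10·51 = 2178.
Output 2178 is below potential 2248, so over time expected prices fall and SRAS shifts right until y returns to 2248.
Long run: y = 2248 on the AD curve gives 2248 = 2688 − 10p, so p = 44.

Long-run p = 44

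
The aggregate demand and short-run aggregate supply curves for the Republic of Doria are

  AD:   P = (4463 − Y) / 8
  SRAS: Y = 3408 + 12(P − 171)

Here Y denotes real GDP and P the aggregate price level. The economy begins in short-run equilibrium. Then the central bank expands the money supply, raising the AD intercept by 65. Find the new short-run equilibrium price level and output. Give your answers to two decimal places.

This is a positive demand shock: AD shifts right.
New AD: Y = 4528 − 8P.
SRAS can be written Y = 1356 + 12P.
Set AD = SRAS: 4528 − 8P = 1356 + 12P, so 3172 = 20P and P = 158.60.
Substituting into AD, Y = 3259.20.

P = 158.60, Y = 3259.20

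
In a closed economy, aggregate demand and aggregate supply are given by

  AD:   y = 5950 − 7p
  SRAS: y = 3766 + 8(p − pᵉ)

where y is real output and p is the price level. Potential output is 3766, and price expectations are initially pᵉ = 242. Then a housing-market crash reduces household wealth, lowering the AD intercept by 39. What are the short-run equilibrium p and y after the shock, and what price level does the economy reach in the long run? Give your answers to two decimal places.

AD shifts left: new AD is y = 5911 − 7p. With pᵉ = 242, SRAS is y = 1830 + 8p.
Short run: 5911 − 7p = 1830 + 8p gives 4081 = 15p, so p = 272.07 and y = 5911 − 7p = 4006.53.
y = 4006.53 is above potential 3766; expectations adjust and SRAS shifts left until y = 3766.
Long run: on the new AD curve, 3766 = 5911 − 7p gives p = 306.43.

Short run: p = 272.07, y = 4006.53. Long run: p = 306.43.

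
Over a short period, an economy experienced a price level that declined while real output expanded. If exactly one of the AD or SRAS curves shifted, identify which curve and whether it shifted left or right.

P fell and Y rose. An AD shift moves P and Y in the same direction; an SRAS shift moves them in opposite directions.
Here P and Y moved in opposite directions, so the SRAS curve shifted.
Since Y rose, SRAS shifted right.

SRAS shifted right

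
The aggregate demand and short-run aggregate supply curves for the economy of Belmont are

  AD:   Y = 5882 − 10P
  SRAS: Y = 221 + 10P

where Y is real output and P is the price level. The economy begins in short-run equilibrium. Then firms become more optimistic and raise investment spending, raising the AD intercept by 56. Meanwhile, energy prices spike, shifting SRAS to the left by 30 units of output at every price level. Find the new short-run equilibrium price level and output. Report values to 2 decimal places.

After both shocks: AD is Y = 5938 − 10P and SRAS is Y = 191 + 10P.
Setting them equal: 5747 = 20P, so P = 287.35.
Substituting into AD, Y = 3064.50.

P = 287.35, Y = 3064.50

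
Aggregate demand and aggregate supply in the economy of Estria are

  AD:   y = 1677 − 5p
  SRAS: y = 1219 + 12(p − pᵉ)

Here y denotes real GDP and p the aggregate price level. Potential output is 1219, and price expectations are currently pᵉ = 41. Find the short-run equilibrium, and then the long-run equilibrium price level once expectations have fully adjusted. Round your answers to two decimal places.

Short run: p = 55.88, y = 1397.59. Long run: p = 91.60.

Short run: with pᵉ = 41, SRAS is y = 727 + 12p. Setting AD = SRAS gives 950 = 17p, so p = 55.88 and y = 1677 − 5p = 1397.59.
Output 1397.59 is above potential 1219, so over time expected prices rise and SRAS shifts left until y returns to 1219.
Long run: y = 1219 on the AD curve gives 1219 = 1677 − 5p, so p = 91.60.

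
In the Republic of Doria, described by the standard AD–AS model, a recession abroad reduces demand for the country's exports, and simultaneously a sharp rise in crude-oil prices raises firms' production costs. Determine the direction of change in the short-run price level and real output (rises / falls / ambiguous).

Price level: ambiguous; output: falls

The first event is a negative demand shock: AD shifts left, which by itself pushes P down and Y down.
The second is an adverse supply shock: SRAS shifts left, which by itself pushes P up and Y down.
The two shocks push P in opposite directions, so the effect on P is ambiguous. Both shocks push Y down, so Y falls.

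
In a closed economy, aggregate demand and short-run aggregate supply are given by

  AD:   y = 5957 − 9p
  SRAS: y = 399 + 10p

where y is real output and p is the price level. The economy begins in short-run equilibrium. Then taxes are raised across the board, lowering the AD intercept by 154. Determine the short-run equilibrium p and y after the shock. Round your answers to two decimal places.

This is a negative demand shock: AD shifts left.
New AD: y = 5803 − 9p.
Set AD = SRAS: 5803 − 9p = 399 + 10p, so 5404 = 19p and p = 284.42.
Substituting into AD, y = 3243.21.

p = 284.42, y = 3243.21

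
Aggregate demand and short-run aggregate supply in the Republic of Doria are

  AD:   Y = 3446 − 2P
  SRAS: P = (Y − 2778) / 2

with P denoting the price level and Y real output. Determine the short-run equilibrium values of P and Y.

P = 167, Y = 3112

Rearrange SRAS to Y = 2778 + 2P.
Set AD = SRAS: 3446 − 2P = 2778 + 2P, so 668 = 4P and P = 167.
Then Y = 3446 − 2·167 = 3112.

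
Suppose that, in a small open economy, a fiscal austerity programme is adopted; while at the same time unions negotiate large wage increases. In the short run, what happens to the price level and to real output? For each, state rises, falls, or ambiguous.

The first event is a negative demand shock: AD shifts left, which by itself pushes P down and Y down.
The second is an adverse supply shock: SRAS shifts left, which by itself pushes P up and Y down.
The two shocks push P in opposite directions, so the effect on P is ambiguous. Both shocks push Y down, so Y falls.

Price level: ambiguous; output: falls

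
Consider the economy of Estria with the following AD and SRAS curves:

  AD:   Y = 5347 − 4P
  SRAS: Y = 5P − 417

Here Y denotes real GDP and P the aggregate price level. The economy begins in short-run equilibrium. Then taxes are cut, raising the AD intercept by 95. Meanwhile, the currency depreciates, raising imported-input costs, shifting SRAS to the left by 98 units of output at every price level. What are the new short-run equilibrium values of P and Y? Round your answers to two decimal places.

After both shocks: AD is Y = 5442 − 4P and SRAS is Y = 5P − 515.
Setting them equal: 5957 = 9P, so P = 661.89.
Substituting into AD, Y = 2794.44.

P = 661.89, Y = 2794.44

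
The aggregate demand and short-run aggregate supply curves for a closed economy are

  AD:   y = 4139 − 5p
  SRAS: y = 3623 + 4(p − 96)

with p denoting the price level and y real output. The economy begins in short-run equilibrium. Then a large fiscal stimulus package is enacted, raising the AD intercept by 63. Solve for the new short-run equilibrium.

p = 107, y = 3667

This is a positive demand shock: AD shifts right.
New AD: y = 4202 − 5p.
SRAS can be written y = 3239 + 4p.
Set AD = SRAS: 4202 − 5p = 3239 + 4p, so 963 = 9p and p = 107.
y = 4202 − 5·107 = 3667.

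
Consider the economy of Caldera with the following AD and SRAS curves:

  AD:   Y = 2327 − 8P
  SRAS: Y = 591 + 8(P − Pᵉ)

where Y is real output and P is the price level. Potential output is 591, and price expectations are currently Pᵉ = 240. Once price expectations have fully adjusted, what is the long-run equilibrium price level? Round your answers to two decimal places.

Short run: with Pᵉ = 240, SRAS is Y = 8P − 1329. Setting AD = SRAS gives 3656 = 16P, so P = 228.50 and Y = 2327 − 8P = 499.00.
Output 499.00 is below potential 591, so over time expected prices fall and SRAS shifts right until Y returns to 591.
Long run: Y = 591 on the AD curve gives 591 = 2327 − 8P, so P = 217.00.

Long-run P = 217.00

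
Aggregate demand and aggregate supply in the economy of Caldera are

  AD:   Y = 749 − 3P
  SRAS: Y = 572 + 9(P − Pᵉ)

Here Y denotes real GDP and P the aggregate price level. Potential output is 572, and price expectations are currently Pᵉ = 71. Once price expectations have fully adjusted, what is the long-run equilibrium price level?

Long-run P = 59

Short run: with Pᵉ = 71, SRAS is Y = 9P − 67. Setting AD = SRAS gives 816 = 12P, so P = 68 and Y = 749 − 3·68 = 545.
Output 545 is below potential 572, so over time expected prices fall and SRAS shifts right until Y returns to 572.
Long run: Y = 572 on the AD curve gives 572 = 749 − 3P, so P = 59.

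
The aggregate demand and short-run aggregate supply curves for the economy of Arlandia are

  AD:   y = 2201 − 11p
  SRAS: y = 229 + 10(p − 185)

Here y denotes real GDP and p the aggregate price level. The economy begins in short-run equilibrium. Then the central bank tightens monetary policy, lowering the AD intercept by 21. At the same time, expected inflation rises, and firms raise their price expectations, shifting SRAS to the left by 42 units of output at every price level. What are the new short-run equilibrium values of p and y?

p = 183, y = 167

After both shocks: AD is y = 2180 − 11p and SRAS is y = 10p − 1663.
Setting them equal: 3843 = 21p, so p = 183.
y = 2180 − 11·183 = 167.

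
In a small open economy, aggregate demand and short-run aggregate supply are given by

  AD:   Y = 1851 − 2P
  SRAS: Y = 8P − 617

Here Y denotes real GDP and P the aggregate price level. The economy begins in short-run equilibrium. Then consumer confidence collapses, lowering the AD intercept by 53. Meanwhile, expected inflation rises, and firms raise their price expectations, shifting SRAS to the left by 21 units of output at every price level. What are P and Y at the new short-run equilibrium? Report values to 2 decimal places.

P = 243.60, Y = 1310.80

After both shocks: AD is Y = 1798 − 2P and SRAS is Y = 8P − 638.
Setting them equal: 2436 = 10P, so P = 243.60.
Substituting into AD, Y = 1310.80.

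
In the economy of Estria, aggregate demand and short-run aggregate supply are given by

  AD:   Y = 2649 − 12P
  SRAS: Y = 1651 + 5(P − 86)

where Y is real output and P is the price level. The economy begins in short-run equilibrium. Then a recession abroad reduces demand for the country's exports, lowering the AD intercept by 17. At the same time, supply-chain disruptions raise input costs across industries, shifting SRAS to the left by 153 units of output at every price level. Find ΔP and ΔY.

After both shocks: AD is Y = 2632 − 12P and SRAS is Y = 1068 + 5P.
Setting them equal: 1564 = 17P, so P = 92.
Y = 2632 − 12·92 = 1528.
Initially P = 84, Y = 1641, so ΔP = +8 and ΔY = -113.

ΔP = +8, ΔY = -113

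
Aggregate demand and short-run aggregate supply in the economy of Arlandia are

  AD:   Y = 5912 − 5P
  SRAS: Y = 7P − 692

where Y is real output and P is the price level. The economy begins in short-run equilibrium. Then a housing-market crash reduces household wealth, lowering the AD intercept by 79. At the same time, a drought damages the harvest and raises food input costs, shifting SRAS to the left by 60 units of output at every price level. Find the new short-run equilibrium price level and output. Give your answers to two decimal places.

After both shocks: AD is Y = 5833 − 5P and SRAS is Y = 7P − 752.
Setting them equal: 6585 = 12P, so P = 548.75.
Substituting into AD, Y = 3089.25.

P = 548.75, Y = 3089.25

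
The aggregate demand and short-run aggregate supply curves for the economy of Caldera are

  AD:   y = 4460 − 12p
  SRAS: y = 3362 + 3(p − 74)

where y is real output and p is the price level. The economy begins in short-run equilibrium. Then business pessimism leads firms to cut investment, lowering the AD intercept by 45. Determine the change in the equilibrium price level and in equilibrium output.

Δp = -3, Δy = -9

This is a negative demand shock: AD shifts left.
New AD: y = 4415 − 12p.
SRAS can be written y = 3140 + 3p.
Set AD = SRAS: 4415 − 12p = 3140 + 3p, so 1275 = 15p and p = 85.
y = 4415 − 12·85 = 3395.
Initially p = 88, y = 3404, so Δp = -3 and Δy = -9.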